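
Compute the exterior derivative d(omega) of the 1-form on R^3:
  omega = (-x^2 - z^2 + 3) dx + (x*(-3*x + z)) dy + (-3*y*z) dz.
d(omega) = (-6*x + z) dx ∧ dy + (2*z) dx ∧ dz + (-x - 3*z) dy ∧ dz

For a 1-form omega = sum_i f_i dx_i, the exterior derivative is
  d(omega) = sum_{i < j} (∂f_j/∂x_i - ∂f_i/∂x_j) dx_i ∧ dx_j.
  coefficient of dx ∧ dy: ∂f_2/∂x - ∂f_1/∂y = ∂(x*(-3*x + z))/∂x - ∂(-x^2 - z^2 + 3)/∂y = -6*x + z
  coefficient of dx ∧ dz: ∂f_3/∂x - ∂f_1/∂z = ∂(-3*y*z)/∂x - ∂(-x^2 - z^2 + 3)/∂z = 2*z
  coefficient of dy ∧ dz: ∂f_3/∂y - ∂f_2/∂z = ∂(-3*y*z)/∂y - ∂(x*(-3*x + z))/∂z = -x - 3*z
Assembling: d(omega) = (-6*x + z) dx ∧ dy + (2*z) dx ∧ dz + (-x - 3*z) dy ∧ dz.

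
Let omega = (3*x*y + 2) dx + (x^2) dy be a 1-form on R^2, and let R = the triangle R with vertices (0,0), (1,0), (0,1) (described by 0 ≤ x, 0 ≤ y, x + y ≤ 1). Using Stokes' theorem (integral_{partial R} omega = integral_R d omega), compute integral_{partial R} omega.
integral_(partial R) omega = -1/6

Stokes: integral_partial_R omega = integral_R d omega with d omega = (∂Q/∂x - ∂P/∂y) dx ∧ dy.
  ∂Q/∂x = 2*x
  ∂P/∂y = 3*x
  integrand = ∂Q/∂x - ∂P/∂y = -x.
Integrating over R: integral_0^1 integral_0^{1-x} (-x) dy dx = -1/6.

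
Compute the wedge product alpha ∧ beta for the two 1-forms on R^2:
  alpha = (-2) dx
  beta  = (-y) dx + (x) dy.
alpha ∧ beta = (-2*x) dx ∧ dy

Distribute the wedge, using dx_i ∧ dx_j = -dx_j ∧ dx_i and dx_i ∧ dx_i = 0. For each pair (i, j) with i < j, the coefficient of dx_i ∧ dx_j in alpha ∧ beta is (alpha_i * beta_j - alpha_j * beta_i). Collecting: alpha ∧ beta = (-2*x) dx ∧ dy.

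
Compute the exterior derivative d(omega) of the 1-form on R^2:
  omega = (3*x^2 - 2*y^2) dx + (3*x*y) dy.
d(omega) = (7*y) dx ∧ dy

For a 1-form omega = sum_i f_i dx_i, the exterior derivative is
  d(omega) = sum_{i < j} (∂f_j/∂x_i - ∂f_i/∂x_j) dx_i ∧ dx_j.
  coefficient of dx ∧ dy: ∂f_2/∂x - ∂f_1/∂y = ∂(3*x*y)/∂x - ∂(3*x^2 - 2*y^2)/∂y = 7*y
Assembling: d(omega) = (7*y) dx ∧ dy.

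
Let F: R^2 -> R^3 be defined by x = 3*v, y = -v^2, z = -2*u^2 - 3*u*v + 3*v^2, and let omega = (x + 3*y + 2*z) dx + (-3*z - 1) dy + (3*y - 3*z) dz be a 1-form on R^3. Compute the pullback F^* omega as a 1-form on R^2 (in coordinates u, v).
F^* omega = (-24*u^3 - 54*u^2*v + 21*u*v^2 + 36*v^3) du + (-18*u^3 - 3*u^2*v - 12*u^2 + 72*u*v^2 - 18*u*v - 54*v^3 + 9*v^2 + 11*v) dv

Using F^*(f dg) = (f ∘ F) d(g ∘ F), substitute each coordinate x_i by F_i(u, v) in f_i, and replace dx_i by d F_i = (∂F_i/∂u) du + (∂F_i/∂v) dv.
  For the x component: f_1(F) = -4*u^2 - 6*u*v + 3*v^2 + 3*v; d F_1 = (0) du + (3) dv
  For the y component: f_2(F) = 6*u^2 + 9*u*v - 9*v^2 - 1; d F_2 = (0) du + (-2*v) dv
  For the z component: f_3(F) = 6*u^2 + 9*u*v - 12*v^2; d F_3 = (-4*u - 3*v) du + (-3*u + 6*v) dv
Combining and collecting du, dv coefficients:
  coeff of du: -24*u^3 - 54*u^2*v + 21*u*v^2 + 36*v^3
  coeff of dv: -18*u^3 - 3*u^2*v - 12*u^2 + 72*u*v^2 - 18*u*v - 54*v^3 + 9*v^2 + 11*v
F^* omega = (-24*u^3 - 54*u^2*v + 21*u*v^2 + 36*v^3) du + (-18*u^3 - 3*u^2*v - 12*u^2 + 72*u*v^2 - 18*u*v - 54*v^3 + 9*v^2 + 11*v) dv.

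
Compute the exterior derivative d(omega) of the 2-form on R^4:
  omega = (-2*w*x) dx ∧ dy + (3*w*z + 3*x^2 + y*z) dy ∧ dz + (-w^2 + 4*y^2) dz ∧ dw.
d(omega) = (-2*x) dx ∧ dy ∧ dw + (6*x) dx ∧ dy ∧ dz + (8*y + 3*z) dy ∧ dz ∧ dw

For a 2-form omega = sum_{i<j} g_{ij} dx_i ∧ dx_j, the exterior derivative is
  d(omega) = sum_{i<j} d(g_{ij}) ∧ dx_i ∧ dx_j = sum_{i<j, k} (∂g_{ij}/∂x_k) dx_k ∧ dx_i ∧ dx_j.
Expand each term, using dx_k ∧ dx_i ∧ dx_j = sgn(permutation) dx_{(a)} ∧ dx_{(b)} ∧ dx_{(c)} with (a < b < c) sorted:
  d(-2*w*x) includes (∂/∂w)(-2*w*x) dw = (-2*x) dw, which multiplied by dx ∧ dy gives (-2*x) dx ∧ dy ∧ dw
  d(3*w*z + 3*x^2 + y*z) includes (∂/∂x)(3*w*z + 3*x^2 + y*z) dx = (6*x) dx, which multiplied by dy ∧ dz gives (6*x) dx ∧ dy ∧ dz
  d(3*w*z + 3*x^2 + y*z) includes (∂/∂w)(3*w*z + 3*x^2 + y*z) dw = (3*z) dw, which multiplied by dy ∧ dz gives (3*z) dy ∧ dz ∧ dw
  d(-w^2 + 4*y^2) includes (∂/∂y)(-w^2 + 4*y^2) dy = (8*y) dy, which multiplied by dz ∧ dw gives (8*y) dy ∧ dz ∧ dw
Collecting like 3-forms: d(omega) = (-2*x) dx ∧ dy ∧ dw + (6*x) dx ∧ dy ∧ dz + (8*y + 3*z) dy ∧ dz ∧ dw.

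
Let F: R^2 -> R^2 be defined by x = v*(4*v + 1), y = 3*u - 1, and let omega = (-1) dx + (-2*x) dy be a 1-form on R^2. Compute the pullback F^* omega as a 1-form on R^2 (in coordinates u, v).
F^* omega = (6*v*(-4*v - 1)) du + (-8*v - 1) dv

Using F^*(f dg) = (f ∘ F) d(g ∘ F), substitute each coordinate x_i by F_i(u, v) in f_i, and replace dx_i by d F_i = (∂F_i/∂u) du + (∂F_i/∂v) dv.
  For the x component: f_1(F) = -1; d F_1 = (0) du + (8*v + 1) dv
  For the y component: f_2(F) = 2*v*(-4*v - 1); d F_2 = (3) du + (0) dv
Combining and collecting du, dv coefficients:
  coeff of du: 6*v*(-4*v - 1)
  coeff of dv: -8*v - 1
F^* omega = (6*v*(-4*v - 1)) du + (-8*v - 1) dv.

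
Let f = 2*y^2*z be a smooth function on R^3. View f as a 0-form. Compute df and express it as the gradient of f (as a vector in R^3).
df = (0) dx + (4*y*z) dy + (2*y^2) dz; grad f = (0, 4*y*z, 2*y^2)

For a 0-form f, d f = (∂f/∂x) dx + (∂f/∂y) dy + (∂f/∂z) dz. The components of the vector representation are exactly the entries of grad f in Cartesian coordinates:
  ∂f/∂x = 0
  ∂f/∂y = 4*y*z
  ∂f/∂z = 2*y^2.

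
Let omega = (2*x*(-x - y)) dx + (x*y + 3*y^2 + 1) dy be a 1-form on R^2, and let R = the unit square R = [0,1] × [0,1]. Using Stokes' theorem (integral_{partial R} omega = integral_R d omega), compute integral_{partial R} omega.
integral_(partial R) omega = 3/2

Stokes: integral_partial_R omega = integral_R d omega with d omega = (∂Q/∂x - ∂P/∂y) dx ∧ dy.
  ∂Q/∂x = y
  ∂P/∂y = -2*x
  integrand = ∂Q/∂x - ∂P/∂y = 2*x + y.
Integrating over R: integral_0^1 integral_0^1 (2*x + y) dx dy = 3/2.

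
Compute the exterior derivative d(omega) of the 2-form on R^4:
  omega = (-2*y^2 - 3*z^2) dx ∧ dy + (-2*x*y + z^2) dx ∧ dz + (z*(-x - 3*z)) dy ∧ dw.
d(omega) = (2*x - 6*z) dx ∧ dy ∧ dz + (-z) dx ∧ dy ∧ dw + (x + 6*z) dy ∧ dz ∧ dw

For a 2-form omega = sum_{i<j} g_{ij} dx_i ∧ dx_j, the exterior derivative is
  d(omega) = sum_{i<j} d(g_{ij}) ∧ dx_i ∧ dx_j = sum_{i<j, k} (∂g_{ij}/∂x_k) dx_k ∧ dx_i ∧ dx_j.
Expand each term, using dx_k ∧ dx_i ∧ dx_j = sgn(permutation) dx_{(a)} ∧ dx_{(b)} ∧ dx_{(c)} with (a < b < c) sorted:
  d(-2*y^2 - 3*z^2) includes (∂/∂z)(-2*y^2 - 3*z^2) dz = (-6*z) dz, which multiplied by dx ∧ dy gives (-6*z) dx ∧ dy ∧ dz
  d(-2*x*y + z^2) includes (∂/∂y)(-2*x*y + z^2) dy = (-2*x) dy, which multiplied by dx ∧ dz gives (2*x) dx ∧ dy ∧ dz
  d(z*(-x - 3*z)) includes (∂/∂x)(z*(-x - 3*z)) dx = (-z) dx, which multiplied by dy ∧ dw gives (-z) dx ∧ dy ∧ dw
  d(z*(-x - 3*z)) includes (∂/∂z)(z*(-x - 3*z)) dz = (-x - 6*z) dz, which multiplied by dy ∧ dw gives (x + 6*z) dy ∧ dz ∧ dw
Collecting like 3-forms: d(omega) = (2*x - 6*z) dx ∧ dy ∧ dz + (-z) dx ∧ dy ∧ dw + (x + 6*z) dy ∧ dz ∧ dw.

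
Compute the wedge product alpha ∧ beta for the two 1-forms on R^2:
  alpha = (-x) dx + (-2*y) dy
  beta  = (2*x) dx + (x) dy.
alpha ∧ beta = (x*(-x + 4*y)) dx ∧ dy

Distribute the wedge, using dx_i ∧ dx_j = -dx_j ∧ dx_i and dx_i ∧ dx_i = 0. For each pair (i, j) with i < j, the coefficient of dx_i ∧ dx_j in alpha ∧ beta is (alpha_i * beta_j - alpha_j * beta_i). Collecting: alpha ∧ beta = (x*(-x + 4*y)) dx ∧ dy.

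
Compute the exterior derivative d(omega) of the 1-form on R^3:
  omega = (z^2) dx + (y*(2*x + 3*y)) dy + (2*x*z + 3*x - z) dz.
d(omega) = (2*y) dx ∧ dy + (3) dx ∧ dz

For a 1-form omega = sum_i f_i dx_i, the exterior derivative is
  d(omega) = sum_{i < j} (∂f_j/∂x_i - ∂f_i/∂x_j) dx_i ∧ dx_j.
  coefficient of dx ∧ dy: ∂f_2/∂x - ∂f_1/∂y = ∂(y*(2*x + 3*y))/∂x - ∂(z^2)/∂y = 2*y
  coefficient of dx ∧ dz: ∂f_3/∂x - ∂f_1/∂z = ∂(2*x*z + 3*x - z)/∂x - ∂(z^2)/∂z = 3
Assembling: d(omega) = (2*y) dx ∧ dy + (3) dx ∧ dz.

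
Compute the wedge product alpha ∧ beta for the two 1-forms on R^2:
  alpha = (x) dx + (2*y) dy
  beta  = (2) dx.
alpha ∧ beta = (-4*y) dx ∧ dy

Distribute the wedge, using dx_i ∧ dx_j = -dx_j ∧ dx_i and dx_i ∧ dx_i = 0. For each pair (i, j) with i < j, the coefficient of dx_i ∧ dx_j in alpha ∧ beta is (alpha_i * beta_j - alpha_j * beta_i). Collecting: alpha ∧ beta = (-4*y) dx ∧ dy.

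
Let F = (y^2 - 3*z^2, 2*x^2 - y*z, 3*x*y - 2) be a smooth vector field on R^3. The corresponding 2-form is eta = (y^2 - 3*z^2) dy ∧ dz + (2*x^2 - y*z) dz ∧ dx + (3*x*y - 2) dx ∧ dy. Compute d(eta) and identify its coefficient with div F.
d(eta) = (-z) dx ∧ dy ∧ dz; div F = -z

For a 2-form in R^3 of the form above, applying d gives a 3-form with coefficient ∂P/∂x + ∂Q/∂y + ∂R/∂z:
  ∂P/∂x = 0
  ∂Q/∂y = -z
  ∂R/∂z = 0
Sum = -z, which is exactly div F.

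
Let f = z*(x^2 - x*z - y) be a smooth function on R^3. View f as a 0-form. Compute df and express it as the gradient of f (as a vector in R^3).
df = (z*(2*x - z)) dx + (-z) dy + (x^2 - 2*x*z - y) dz; grad f = (z*(2*x - z), -z, x^2 - 2*x*z - y)

For a 0-form f, d f = (∂f/∂x) dx + (∂f/∂y) dy + (∂f/∂z) dz. The components of the vector representation are exactly the entries of grad f in Cartesian coordinates:
  ∂f/∂x = z*(2*x - z)
  ∂f/∂y = -z
  ∂f/∂z = x^2 - 2*x*z - y.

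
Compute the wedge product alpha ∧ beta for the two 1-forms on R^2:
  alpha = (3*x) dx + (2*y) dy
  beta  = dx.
alpha ∧ beta = (-2*y) dx ∧ dy

Distribute the wedge, using dx_i ∧ dx_j = -dx_j ∧ dx_i and dx_i ∧ dx_i = 0. For each pair (i, j) with i < j, the coefficient of dx_i ∧ dx_j in alpha ∧ beta is (alpha_i * beta_j - alpha_j * beta_i). Collecting: alpha ∧ beta = (-2*y) dx ∧ dy.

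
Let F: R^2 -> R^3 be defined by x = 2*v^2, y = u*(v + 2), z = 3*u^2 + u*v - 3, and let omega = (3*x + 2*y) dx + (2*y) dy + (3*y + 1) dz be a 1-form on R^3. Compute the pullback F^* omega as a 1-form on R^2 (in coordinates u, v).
F^* omega = (18*u^2*v + 36*u^2 + 5*u*v^2 + 14*u*v + 14*u + v) du + (5*u^2*v + 10*u^2 + 8*u*v^2 + 16*u*v + u + 24*v^3) dv

Using F^*(f dg) = (f ∘ F) d(g ∘ F), substitute each coordinate x_i by F_i(u, v) in f_i, and replace dx_i by d F_i = (∂F_i/∂u) du + (∂F_i/∂v) dv.
  For the x component: f_1(F) = 2*u*v + 4*u + 6*v^2; d F_1 = (0) du + (4*v) dv
  For the y component: f_2(F) = 2*u*(v + 2); d F_2 = (v + 2) du + (u) dv
  For the z component: f_3(F) = 3*u*v + 6*u + 1; d F_3 = (6*u + v) du + (u) dv
Combining and collecting du, dv coefficients:
  coeff of du: 18*u^2*v + 36*u^2 + 5*u*v^2 + 14*u*v + 14*u + v
  coeff of dv: 5*u^2*v + 10*u^2 + 8*u*v^2 + 16*u*v + u + 24*v^3
F^* omega = (18*u^2*v + 36*u^2 + 5*u*v^2 + 14*u*v + 14*u + v) du + (5*u^2*v + 10*u^2 + 8*u*v^2 + 16*u*v + u + 24*v^3) dv.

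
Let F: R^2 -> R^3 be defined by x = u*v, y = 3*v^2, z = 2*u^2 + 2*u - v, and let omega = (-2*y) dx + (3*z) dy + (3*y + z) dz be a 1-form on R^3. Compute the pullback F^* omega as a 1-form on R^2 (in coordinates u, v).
F^* omega = (8*u^3 + 12*u^2 + 36*u*v^2 - 4*u*v + 4*u - 6*v^3 + 18*v^2 - 2*v) du + (36*u^2*v - 2*u^2 - 6*u*v^2 + 36*u*v - 2*u - 27*v^2 + v) dv

Using F^*(f dg) = (f ∘ F) d(g ∘ F), substitute each coordinate x_i by F_i(u, v) in f_i, and replace dx_i by d F_i = (∂F_i/∂u) du + (∂F_i/∂v) dv.
  For the x component: f_1(F) = -6*v^2; d F_1 = (v) du + (u) dv
  For the y component: f_2(F) = 6*u^2 + 6*u - 3*v; d F_2 = (0) du + (6*v) dv
  For the z component: f_3(F) = 2*u^2 + 2*u + 9*v^2 - v; d F_3 = (4*u + 2) du + (-1) dv
Combining and collecting du, dv coefficients:
  coeff of du: 8*u^3 + 12*u^2 + 36*u*v^2 - 4*u*v + 4*u - 6*v^3 + 18*v^2 - 2*v
  coeff of dv: 36*u^2*v - 2*u^2 - 6*u*v^2 + 36*u*v - 2*u - 27*v^2 + v
F^* omega = (8*u^3 + 12*u^2 + 36*u*v^2 - 4*u*v + 4*u - 6*v^3 + 18*v^2 - 2*v) du + (36*u^2*v - 2*u^2 - 6*u*v^2 + 36*u*v - 2*u - 27*v^2 + v) dv.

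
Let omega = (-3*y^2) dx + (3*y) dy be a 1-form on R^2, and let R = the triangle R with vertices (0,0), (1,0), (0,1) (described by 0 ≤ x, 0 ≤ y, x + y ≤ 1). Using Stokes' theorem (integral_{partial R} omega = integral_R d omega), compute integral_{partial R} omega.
integral_(partial R) omega = 1

Stokes: integral_partial_R omega = integral_R d omega with d omega = (∂Q/∂x - ∂P/∂y) dx ∧ dy.
  ∂Q/∂x = 0
  ∂P/∂y = -6*y
  integrand = ∂Q/∂x - ∂P/∂y = 6*y.
Integrating over R: integral_0^1 integral_0^{1-x} (6*y) dy dx = 1.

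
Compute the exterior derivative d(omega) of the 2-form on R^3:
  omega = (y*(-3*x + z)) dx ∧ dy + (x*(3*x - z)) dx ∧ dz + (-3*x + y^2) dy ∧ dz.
d(omega) = (y - 3) dx ∧ dy ∧ dz

For a 2-form omega = sum_{i<j} g_{ij} dx_i ∧ dx_j, the exterior derivative is
  d(omega) = sum_{i<j} d(g_{ij}) ∧ dx_i ∧ dx_j = sum_{i<j, k} (∂g_{ij}/∂x_k) dx_k ∧ dx_i ∧ dx_j.
Expand each term, using dx_k ∧ dx_i ∧ dx_j = sgn(permutation) dx_{(a)} ∧ dx_{(b)} ∧ dx_{(c)} with (a < b < c) sorted:
  d(y*(-3*x + z)) includes (∂/∂z)(y*(-3*x + z)) dz = (y) dz, which multiplied by dx ∧ dy gives (y) dx ∧ dy ∧ dz
  d(-3*x + y^2) includes (∂/∂x)(-3*x + y^2) dx = (-3) dx, which multiplied by dy ∧ dz gives (-3) dx ∧ dy ∧ dz
Collecting like 3-forms: d(omega) = (y - 3) dx ∧ dy ∧ dz.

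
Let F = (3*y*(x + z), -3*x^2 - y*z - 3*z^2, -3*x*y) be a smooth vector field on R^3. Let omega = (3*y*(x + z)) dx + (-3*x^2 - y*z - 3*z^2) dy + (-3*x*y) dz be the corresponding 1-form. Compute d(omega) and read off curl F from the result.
d(omega) = (-3*x + y + 6*z) dy ∧ dz + (6*y) dz ∧ dx + (-9*x - 3*z) dx ∧ dy; curl F = (-3*x + y + 6*z, 6*y, -9*x - 3*z)

d omega = sum_{i<j} (∂f_j/∂x_i - ∂f_i/∂x_j) dx_i ∧ dx_j. Under the identification (dy ∧ dz, dz ∧ dx, dx ∧ dy) ↔ (e_x, e_y, e_z), the coefficients are exactly the components of curl F. Compute:
  ∂R/∂y - ∂Q/∂z = (-3*x) - (-y - 6*z) = -3*x + y + 6*z
  ∂P/∂z - ∂R/∂x = (3*y) - (-3*y) = 6*y
  ∂Q/∂x - ∂P/∂y = (-6*x) - (3*x + 3*z) = -9*x - 3*z.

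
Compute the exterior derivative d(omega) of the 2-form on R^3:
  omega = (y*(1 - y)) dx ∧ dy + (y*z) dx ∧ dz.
d(omega) = (-z) dx ∧ dy ∧ dz

For a 2-form omega = sum_{i<j} g_{ij} dx_i ∧ dx_j, the exterior derivative is
  d(omega) = sum_{i<j} d(g_{ij}) ∧ dx_i ∧ dx_j = sum_{i<j, k} (∂g_{ij}/∂x_k) dx_k ∧ dx_i ∧ dx_j.
Expand each term, using dx_k ∧ dx_i ∧ dx_j = sgn(permutation) dx_{(a)} ∧ dx_{(b)} ∧ dx_{(c)} with (a < b < c) sorted:
  d(y*z) includes (∂/∂y)(y*z) dy = (z) dy, which multiplied by dx ∧ dz gives (-z) dx ∧ dy ∧ dz
Collecting like 3-forms: d(omega) = (-z) dx ∧ dy ∧ dz.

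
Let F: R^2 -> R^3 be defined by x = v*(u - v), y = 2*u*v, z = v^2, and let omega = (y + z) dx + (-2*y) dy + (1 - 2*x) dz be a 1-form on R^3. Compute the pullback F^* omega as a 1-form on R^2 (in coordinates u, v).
F^* omega = (v^2*(-6*u + v)) du + (v*(-6*u^2 - 7*u*v + 2*v^2 + 2)) dv

Using F^*(f dg) = (f ∘ F) d(g ∘ F), substitute each coordinate x_i by F_i(u, v) in f_i, and replace dx_i by d F_i = (∂F_i/∂u) du + (∂F_i/∂v) dv.
  For the x component: f_1(F) = v*(2*u + v); d F_1 = (v) du + (u - 2*v) dv
  For the y component: f_2(F) = -4*u*v; d F_2 = (2*v) du + (2*u) dv
  For the z component: f_3(F) = -2*u*v + 2*v^2 + 1; d F_3 = (0) du + (2*v) dv
Combining and collecting du, dv coefficients:
  coeff of du: v^2*(-6*u + v)
  coeff of dv: v*(-6*u^2 - 7*u*v + 2*v^2 + 2)
F^* omega = (v^2*(-6*u + v)) du + (v*(-6*u^2 - 7*u*v + 2*v^2 + 2)) dv.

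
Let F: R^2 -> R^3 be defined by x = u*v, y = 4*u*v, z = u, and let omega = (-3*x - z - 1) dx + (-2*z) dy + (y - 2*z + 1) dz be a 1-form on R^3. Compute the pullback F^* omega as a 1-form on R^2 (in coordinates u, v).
F^* omega = (-3*u*v^2 - 5*u*v - 2*u - v + 1) du + (u*(-3*u*v - 9*u - 1)) dv

Using F^*(f dg) = (f ∘ F) d(g ∘ F), substitute each coordinate x_i by F_i(u, v) in f_i, and replace dx_i by d F_i = (∂F_i/∂u) du + (∂F_i/∂v) dv.
  For the x component: f_1(F) = -3*u*v - u - 1; d F_1 = (v) du + (u) dv
  For the y component: f_2(F) = -2*u; d F_2 = (4*v) du + (4*u) dv
  For the z component: f_3(F) = 4*u*v - 2*u + 1; d F_3 = (1) du + (0) dv
Combining and collecting du, dv coefficients:
  coeff of du: -3*u*v^2 - 5*u*v - 2*u - v + 1
  coeff of dv: u*(-3*u*v - 9*u - 1)
F^* omega = (-3*u*v^2 - 5*u*v - 2*u - v + 1) du + (u*(-3*u*v - 9*u - 1)) dv.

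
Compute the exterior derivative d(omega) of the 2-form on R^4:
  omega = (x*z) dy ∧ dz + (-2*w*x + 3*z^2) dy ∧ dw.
d(omega) = (z) dx ∧ dy ∧ dz + (-2*w) dx ∧ dy ∧ dw + (-6*z) dy ∧ dz ∧ dw

For a 2-form omega = sum_{i<j} g_{ij} dx_i ∧ dx_j, the exterior derivative is
  d(omega) = sum_{i<j} d(g_{ij}) ∧ dx_i ∧ dx_j = sum_{i<j, k} (∂g_{ij}/∂x_k) dx_k ∧ dx_i ∧ dx_j.
Expand each term, using dx_k ∧ dx_i ∧ dx_j = sgn(permutation) dx_{(a)} ∧ dx_{(b)} ∧ dx_{(c)} with (a < b < c) sorted:
  d(x*z) includes (∂/∂x)(x*z) dx = (z) dx, which multiplied by dy ∧ dz gives (z) dx ∧ dy ∧ dz
  d(-2*w*x + 3*z^2) includes (∂/∂x)(-2*w*x + 3*z^2) dx = (-2*w) dx, which multiplied by dy ∧ dw gives (-2*w) dx ∧ dy ∧ dw
  d(-2*w*x + 3*z^2) includes (∂/∂z)(-2*w*x + 3*z^2) dz = (6*z) dz, which multiplied by dy ∧ dw gives (-6*z) dy ∧ dz ∧ dw
Collecting like 3-forms: d(omega) = (z) dx ∧ dy ∧ dz + (-2*w) dx ∧ dy ∧ dw + (-6*z) dy ∧ dz ∧ dw.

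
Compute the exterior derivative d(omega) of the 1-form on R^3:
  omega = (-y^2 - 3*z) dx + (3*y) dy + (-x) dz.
d(omega) = (2*y) dx ∧ dy + (2) dx ∧ dz

For a 1-form omega = sum_i f_i dx_i, the exterior derivative is
  d(omega) = sum_{i < j} (∂f_j/∂x_i - ∂f_i/∂x_j) dx_i ∧ dx_j.
  coefficient of dx ∧ dy: ∂f_2/∂x - ∂f_1/∂y = ∂(3*y)/∂x - ∂(-y^2 - 3*z)/∂y = 2*y
  coefficient of dx ∧ dz: ∂f_3/∂x - ∂f_1/∂z = ∂(-x)/∂x - ∂(-y^2 - 3*z)/∂z = 2
Assembling: d(omega) = (2*y) dx ∧ dy + (2) dx ∧ dz.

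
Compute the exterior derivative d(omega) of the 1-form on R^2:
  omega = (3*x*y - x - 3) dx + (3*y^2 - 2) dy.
d(omega) = (-3*x) dx ∧ dy

For a 1-form omega = sum_i f_i dx_i, the exterior derivative is
  d(omega) = sum_{i < j} (∂f_j/∂x_i - ∂f_i/∂x_j) dx_i ∧ dx_j.
  coefficient of dx ∧ dy: ∂f_2/∂x - ∂f_1/∂y = ∂(3*y^2 - 2)/∂x - ∂(3*x*y - x - 3)/∂y = -3*x
Assembling: d(omega) = (-3*x) dx ∧ dy.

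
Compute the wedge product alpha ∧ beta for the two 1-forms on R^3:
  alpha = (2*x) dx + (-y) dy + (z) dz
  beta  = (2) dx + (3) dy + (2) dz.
alpha ∧ beta = (6*x + 2*y) dx ∧ dy + (4*x - 2*z) dx ∧ dz + (-2*y - 3*z) dy ∧ dz

Distribute the wedge, using dx_i ∧ dx_j = -dx_j ∧ dx_i and dx_i ∧ dx_i = 0. For each pair (i, j) with i < j, the coefficient of dx_i ∧ dx_j in alpha ∧ beta is (alpha_i * beta_j - alpha_j * beta_i). Collecting: alpha ∧ beta = (6*x + 2*y) dx ∧ dy + (4*x - 2*z) dx ∧ dz + (-2*y - 3*z) dy ∧ dz.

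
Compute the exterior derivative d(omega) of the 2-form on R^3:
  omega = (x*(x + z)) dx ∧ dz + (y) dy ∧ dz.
d(omega) = 0

For a 2-form omega = sum_{i<j} g_{ij} dx_i ∧ dx_j, the exterior derivative is
  d(omega) = sum_{i<j} d(g_{ij}) ∧ dx_i ∧ dx_j = sum_{i<j, k} (∂g_{ij}/∂x_k) dx_k ∧ dx_i ∧ dx_j.
Expand each term, using dx_k ∧ dx_i ∧ dx_j = sgn(permutation) dx_{(a)} ∧ dx_{(b)} ∧ dx_{(c)} with (a < b < c) sorted:

Collecting like 3-forms: d(omega) = 0.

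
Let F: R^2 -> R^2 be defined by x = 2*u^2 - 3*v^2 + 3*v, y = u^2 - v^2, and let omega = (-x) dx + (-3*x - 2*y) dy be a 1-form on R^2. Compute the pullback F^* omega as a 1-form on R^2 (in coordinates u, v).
F^* omega = (2*u*(-12*u^2 + 17*v^2 - 15*v)) du + (28*u^2*v - 6*u^2 - 40*v^3 + 45*v^2 - 9*v) dv

Using F^*(f dg) = (f ∘ F) d(g ∘ F), substitute each coordinate x_i by F_i(u, v) in f_i, and replace dx_i by d F_i = (∂F_i/∂u) du + (∂F_i/∂v) dv.
  For the x component: f_1(F) = -2*u^2 + 3*v^2 - 3*v; d F_1 = (4*u) du + (3 - 6*v) dv
  For the y component: f_2(F) = -8*u^2 + 11*v^2 - 9*v; d F_2 = (2*u) du + (-2*v) dv
Combining and collecting du, dv coefficients:
  coeff of du: 2*u*(-12*u^2 + 17*v^2 - 15*v)
  coeff of dv: 28*u^2*v - 6*u^2 - 40*v^3 + 45*v^2 - 9*v
F^* omega = (2*u*(-12*u^2 + 17*v^2 - 15*v)) du + (28*u^2*v - 6*u^2 - 40*v^3 + 45*v^2 - 9*v) dv.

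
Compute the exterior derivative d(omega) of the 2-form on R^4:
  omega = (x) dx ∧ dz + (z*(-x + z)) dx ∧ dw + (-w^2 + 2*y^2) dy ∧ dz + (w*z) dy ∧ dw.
d(omega) = (x - 2*z) dx ∧ dz ∧ dw + (-3*w) dy ∧ dz ∧ dw

For a 2-form omega = sum_{i<j} g_{ij} dx_i ∧ dx_j, the exterior derivative is
  d(omega) = sum_{i<j} d(g_{ij}) ∧ dx_i ∧ dx_j = sum_{i<j, k} (∂g_{ij}/∂x_k) dx_k ∧ dx_i ∧ dx_j.
Expand each term, using dx_k ∧ dx_i ∧ dx_j = sgn(permutation) dx_{(a)} ∧ dx_{(b)} ∧ dx_{(c)} with (a < b < c) sorted:
  d(z*(-x + z)) includes (∂/∂z)(z*(-x + z)) dz = (-x + 2*z) dz, which multiplied by dx ∧ dw gives (x - 2*z) dx ∧ dz ∧ dw
  d(-w^2 + 2*y^2) includes (∂/∂w)(-w^2 + 2*y^2) dw = (-2*w) dw, which multiplied by dy ∧ dz gives (-2*w) dy ∧ dz ∧ dw
  d(w*z) includes (∂/∂z)(w*z) dz = (w) dz, which multiplied by dy ∧ dw gives (-w) dy ∧ dz ∧ dw
Collecting like 3-forms: d(omega) = (x - 2*z) dx ∧ dz ∧ dw + (-3*w) dy ∧ dz ∧ dw.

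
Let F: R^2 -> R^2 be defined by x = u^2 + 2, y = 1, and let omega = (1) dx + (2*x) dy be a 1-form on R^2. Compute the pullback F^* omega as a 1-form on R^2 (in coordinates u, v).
F^* omega = (2*u) du

Using F^*(f dg) = (f ∘ F) d(g ∘ F), substitute each coordinate x_i by F_i(u, v) in f_i, and replace dx_i by d F_i = (∂F_i/∂u) du + (∂F_i/∂v) dv.
  For the x component: f_1(F) = 1; d F_1 = (2*u) du + (0) dv
  For the y component: f_2(F) = 2*u^2 + 4; d F_2 = (0) du + (0) dv
Combining and collecting du, dv coefficients:
  coeff of du: 2*u
  coeff of dv: 0
F^* omega = (2*u) du.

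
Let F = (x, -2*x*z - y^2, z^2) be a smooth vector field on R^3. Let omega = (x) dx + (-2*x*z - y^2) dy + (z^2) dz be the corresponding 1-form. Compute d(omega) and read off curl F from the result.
d(omega) = (2*x) dy ∧ dz + (0) dz ∧ dx + (-2*z) dx ∧ dy; curl F = (2*x, 0, -2*z)

d omega = sum_{i<j} (∂f_j/∂x_i - ∂f_i/∂x_j) dx_i ∧ dx_j. Under the identification (dy ∧ dz, dz ∧ dx, dx ∧ dy) ↔ (e_x, e_y, e_z), the coefficients are exactly the components of curl F. Compute:
  ∂R/∂y - ∂Q/∂z = (0) - (-2*x) = 2*x
  ∂P/∂z - ∂R/∂x = (0) - (0) = 0
  ∂Q/∂x - ∂P/∂y = (-2*z) - (0) = -2*z.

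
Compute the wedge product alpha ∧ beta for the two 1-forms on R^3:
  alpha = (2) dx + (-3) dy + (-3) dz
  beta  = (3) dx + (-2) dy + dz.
alpha ∧ beta = (5) dx ∧ dy + (11) dx ∧ dz + (-9) dy ∧ dz

Distribute the wedge, using dx_i ∧ dx_j = -dx_j ∧ dx_i and dx_i ∧ dx_i = 0. For each pair (i, j) with i < j, the coefficient of dx_i ∧ dx_j in alpha ∧ beta is (alpha_i * beta_j - alpha_j * beta_i). Collecting: alpha ∧ beta = (5) dx ∧ dy + (11) dx ∧ dz + (-9) dy ∧ dz.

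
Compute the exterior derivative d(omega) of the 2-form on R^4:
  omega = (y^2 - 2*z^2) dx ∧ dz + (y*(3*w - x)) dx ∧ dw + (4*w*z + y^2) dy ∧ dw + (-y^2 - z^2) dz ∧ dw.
d(omega) = (-2*y) dx ∧ dy ∧ dz + (-3*w + x) dx ∧ dy ∧ dw + (-4*w - 2*y) dy ∧ dz ∧ dw

For a 2-form omega = sum_{i<j} g_{ij} dx_i ∧ dx_j, the exterior derivative is
  d(omega) = sum_{i<j} d(g_{ij}) ∧ dx_i ∧ dx_j = sum_{i<j, k} (∂g_{ij}/∂x_k) dx_k ∧ dx_i ∧ dx_j.
Expand each term, using dx_k ∧ dx_i ∧ dx_j = sgn(permutation) dx_{(a)} ∧ dx_{(b)} ∧ dx_{(c)} with (a < b < c) sorted:
  d(y^2 - 2*z^2) includes (∂/∂y)(y^2 - 2*z^2) dy = (2*y) dy, which multiplied by dx ∧ dz gives (-2*y) dx ∧ dy ∧ dz
  d(y*(3*w - x)) includes (∂/∂y)(y*(3*w - x)) dy = (3*w - x) dy, which multiplied by dx ∧ dw gives (-3*w + x) dx ∧ dy ∧ dw
  d(4*w*z + y^2) includes (∂/∂z)(4*w*z + y^2) dz = (4*w) dz, which multiplied by dy ∧ dw gives (-4*w) dy ∧ dz ∧ dw
  d(-y^2 - z^2) includes (∂/∂y)(-y^2 - z^2) dy = (-2*y) dy, which multiplied by dz ∧ dw gives (-2*y) dy ∧ dz ∧ dw
Collecting like 3-forms: d(omega) = (-2*y) dx ∧ dy ∧ dz + (-3*w + x) dx ∧ dy ∧ dw + (-4*w - 2*y) dy ∧ dz ∧ dw.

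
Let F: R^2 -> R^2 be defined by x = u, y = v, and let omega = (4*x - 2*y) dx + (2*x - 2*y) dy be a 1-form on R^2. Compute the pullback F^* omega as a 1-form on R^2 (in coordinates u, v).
F^* omega = (4*u - 2*v) du + (2*u - 2*v) dv

Using F^*(f dg) = (f ∘ F) d(g ∘ F), substitute each coordinate x_i by F_i(u, v) in f_i, and replace dx_i by d F_i = (∂F_i/∂u) du + (∂F_i/∂v) dv.
  For the x component: f_1(F) = 4*u - 2*v; d F_1 = (1) du + (0) dv
  For the y component: f_2(F) = 2*u - 2*v; d F_2 = (0) du + (1) dv
Combining and collecting du, dv coefficients:
  coeff of du: 4*u - 2*v
  coeff of dv: 2*u - 2*v
F^* omega = (4*u - 2*v) du + (2*u - 2*v) dv.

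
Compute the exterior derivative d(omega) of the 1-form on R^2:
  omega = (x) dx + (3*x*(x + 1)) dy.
d(omega) = (6*x + 3) dx ∧ dy

For a 1-form omega = sum_i f_i dx_i, the exterior derivative is
  d(omega) = sum_{i < j} (∂f_j/∂x_i - ∂f_i/∂x_j) dx_i ∧ dx_j.
  coefficient of dx ∧ dy: ∂f_2/∂x - ∂f_1/∂y = ∂(3*x*(x + 1))/∂x - ∂(x)/∂y = 6*x + 3
Assembling: d(omega) = (6*x + 3) dx ∧ dy.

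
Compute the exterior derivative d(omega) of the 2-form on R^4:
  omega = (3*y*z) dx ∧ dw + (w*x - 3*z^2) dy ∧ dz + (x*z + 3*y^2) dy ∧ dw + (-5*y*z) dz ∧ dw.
d(omega) = (-2*z) dx ∧ dy ∧ dw + (-3*y) dx ∧ dz ∧ dw + (w) dx ∧ dy ∧ dz + (-5*z) dy ∧ dz ∧ dw

For a 2-form omega = sum_{i<j} g_{ij} dx_i ∧ dx_j, the exterior derivative is
  d(omega) = sum_{i<j} d(g_{ij}) ∧ dx_i ∧ dx_j = sum_{i<j, k} (∂g_{ij}/∂x_k) dx_k ∧ dx_i ∧ dx_j.
Expand each term, using dx_k ∧ dx_i ∧ dx_j = sgn(permutation) dx_{(a)} ∧ dx_{(b)} ∧ dx_{(c)} with (a < b < c) sorted:
  d(3*y*z) includes (∂/∂y)(3*y*z) dy = (3*z) dy, which multiplied by dx ∧ dw gives (-3*z) dx ∧ dy ∧ dw
  d(3*y*z) includes (∂/∂z)(3*y*z) dz = (3*y) dz, which multiplied by dx ∧ dw gives (-3*y) dx ∧ dz ∧ dw
  d(w*x - 3*z^2) includes (∂/∂x)(w*x - 3*z^2) dx = (w) dx, which multiplied by dy ∧ dz gives (w) dx ∧ dy ∧ dz
  d(w*x - 3*z^2) includes (∂/∂w)(w*x - 3*z^2) dw = (x) dw, which multiplied by dy ∧ dz gives (x) dy ∧ dz ∧ dw
  d(x*z + 3*y^2) includes (∂/∂x)(x*z + 3*y^2) dx = (z) dx, which multiplied by dy ∧ dw gives (z) dx ∧ dy ∧ dw
  d(x*z + 3*y^2) includes (∂/∂z)(x*z + 3*y^2) dz = (x) dz, which multiplied by dy ∧ dw gives (-x) dy ∧ dz ∧ dw
  d(-5*y*z) includes (∂/∂y)(-5*y*z) dy = (-5*z) dy, which multiplied by dz ∧ dw gives (-5*z) dy ∧ dz ∧ dw
Collecting like 3-forms: d(omega) = (-2*z) dx ∧ dy ∧ dw + (-3*y) dx ∧ dz ∧ dw + (w) dx ∧ dy ∧ dz + (-5*z) dy ∧ dz ∧ dw.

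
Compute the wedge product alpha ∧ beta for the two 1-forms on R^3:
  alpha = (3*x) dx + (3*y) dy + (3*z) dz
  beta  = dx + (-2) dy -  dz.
alpha ∧ beta = (-6*x - 3*y) dx ∧ dy + (-3*x - 3*z) dx ∧ dz + (-3*y + 6*z) dy ∧ dz

Distribute the wedge, using dx_i ∧ dx_j = -dx_j ∧ dx_i and dx_i ∧ dx_i = 0. For each pair (i, j) with i < j, the coefficient of dx_i ∧ dx_j in alpha ∧ beta is (alpha_i * beta_j - alpha_j * beta_i). Collecting: alpha ∧ beta = (-6*x - 3*y) dx ∧ dy + (-3*x - 3*z) dx ∧ dz + (-3*y + 6*z) dy ∧ dz.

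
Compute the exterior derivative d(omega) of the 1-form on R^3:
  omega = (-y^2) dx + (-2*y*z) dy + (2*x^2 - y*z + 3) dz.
d(omega) = (2*y) dx ∧ dy + (4*x) dx ∧ dz + (2*y - z) dy ∧ dz

For a 1-form omega = sum_i f_i dx_i, the exterior derivative is
  d(omega) = sum_{i < j} (∂f_j/∂x_i - ∂f_i/∂x_j) dx_i ∧ dx_j.
  coefficient of dx ∧ dy: ∂f_2/∂x - ∂f_1/∂y = ∂(-2*y*z)/∂x - ∂(-y^2)/∂y = 2*y
  coefficient of dx ∧ dz: ∂f_3/∂x - ∂f_1/∂z = ∂(2*x^2 - y*z + 3)/∂x - ∂(-y^2)/∂z = 4*x
  coefficient of dy ∧ dz: ∂f_3/∂y - ∂f_2/∂z = ∂(2*x^2 - y*z + 3)/∂y - ∂(-2*y*z)/∂z = 2*y - z
Assembling: d(omega) = (2*y) dx ∧ dy + (4*x) dx ∧ dz + (2*y - z) dy ∧ dz.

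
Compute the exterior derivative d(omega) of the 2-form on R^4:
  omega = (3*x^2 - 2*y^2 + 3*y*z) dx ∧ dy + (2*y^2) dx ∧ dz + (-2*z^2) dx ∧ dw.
d(omega) = (-y) dx ∧ dy ∧ dz + (4*z) dx ∧ dz ∧ dw

For a 2-form omega = sum_{i<j} g_{ij} dx_i ∧ dx_j, the exterior derivative is
  d(omega) = sum_{i<j} d(g_{ij}) ∧ dx_i ∧ dx_j = sum_{i<j, k} (∂g_{ij}/∂x_k) dx_k ∧ dx_i ∧ dx_j.
Expand each term, using dx_k ∧ dx_i ∧ dx_j = sgn(permutation) dx_{(a)} ∧ dx_{(b)} ∧ dx_{(c)} with (a < b < c) sorted:
  d(3*x^2 - 2*y^2 + 3*y*z) includes (∂/∂z)(3*x^2 - 2*y^2 + 3*y*z) dz = (3*y) dz, which multiplied by dx ∧ dy gives (3*y) dx ∧ dy ∧ dz
  d(2*y^2) includes (∂/∂y)(2*y^2) dy = (4*y) dy, which multiplied by dx ∧ dz gives (-4*y) dx ∧ dy ∧ dz
  d(-2*z^2) includes (∂/∂z)(-2*z^2) dz = (-4*z) dz, which multiplied by dx ∧ dw gives (4*z) dx ∧ dz ∧ dw
Collecting like 3-forms: d(omega) = (-y) dx ∧ dy ∧ dz + (4*z) dx ∧ dz ∧ dw.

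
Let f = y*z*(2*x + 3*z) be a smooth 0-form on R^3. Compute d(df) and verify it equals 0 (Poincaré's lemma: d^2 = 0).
d(df) = 0

Step 1: df = sum_i (∂f/∂x_i) dx_i = (2*y*z) dx + (z*(2*x + 3*z)) dy + (2*y*(x + 3*z)) dz.
Step 2: Apply d again. Using the 1-form formula, the coefficient of dx ∧ dy in d(df) is ∂^2 f/∂x ∂y - ∂^2 f/∂y ∂x = (2*z) - (2*z) = 0 (equality of mixed partials for smooth f).
Similarly for dx ∧ dz and dy ∧ dz — all coefficients vanish. So d(df) = 0.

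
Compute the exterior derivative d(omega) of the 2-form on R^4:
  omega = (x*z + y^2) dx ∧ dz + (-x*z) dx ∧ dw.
d(omega) = (-2*y) dx ∧ dy ∧ dz + (x) dx ∧ dz ∧ dw

For a 2-form omega = sum_{i<j} g_{ij} dx_i ∧ dx_j, the exterior derivative is
  d(omega) = sum_{i<j} d(g_{ij}) ∧ dx_i ∧ dx_j = sum_{i<j, k} (∂g_{ij}/∂x_k) dx_k ∧ dx_i ∧ dx_j.
Expand each term, using dx_k ∧ dx_i ∧ dx_j = sgn(permutation) dx_{(a)} ∧ dx_{(b)} ∧ dx_{(c)} with (a < b < c) sorted:
  d(x*z + y^2) includes (∂/∂y)(x*z + y^2) dy = (2*y) dy, which multiplied by dx ∧ dz gives (-2*y) dx ∧ dy ∧ dz
  d(-x*z) includes (∂/∂z)(-x*z) dz = (-x) dz, which multiplied by dx ∧ dw gives (x) dx ∧ dz ∧ dw
Collecting like 3-forms: d(omega) = (-2*y) dx ∧ dy ∧ dz + (x) dx ∧ dz ∧ dw.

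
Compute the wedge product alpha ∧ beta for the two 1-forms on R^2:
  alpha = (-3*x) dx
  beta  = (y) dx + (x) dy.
alpha ∧ beta = (-3*x^2) dx ∧ dy

Distribute the wedge, using dx_i ∧ dx_j = -dx_j ∧ dx_i and dx_i ∧ dx_i = 0. For each pair (i, j) with i < j, the coefficient of dx_i ∧ dx_j in alpha ∧ beta is (alpha_i * beta_j - alpha_j * beta_i). Collecting: alpha ∧ beta = (-3*x^2) dx ∧ dy.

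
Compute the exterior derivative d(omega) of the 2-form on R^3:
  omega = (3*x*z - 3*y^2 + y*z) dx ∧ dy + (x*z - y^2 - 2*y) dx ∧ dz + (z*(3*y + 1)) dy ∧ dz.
d(omega) = (3*x + 3*y + 2) dx ∧ dy ∧ dz

For a 2-form omega = sum_{i<j} g_{ij} dx_i ∧ dx_j, the exterior derivative is
  d(omega) = sum_{i<j} d(g_{ij}) ∧ dx_i ∧ dx_j = sum_{i<j, k} (∂g_{ij}/∂x_k) dx_k ∧ dx_i ∧ dx_j.
Expand each term, using dx_k ∧ dx_i ∧ dx_j = sgn(permutation) dx_{(a)} ∧ dx_{(b)} ∧ dx_{(c)} with (a < b < c) sorted:
  d(3*x*z - 3*y^2 + y*z) includes (∂/∂z)(3*x*z - 3*y^2 + y*z) dz = (3*x + y) dz, which multiplied by dx ∧ dy gives (3*x + y) dx ∧ dy ∧ dz
  d(x*z - y^2 - 2*y) includes (∂/∂y)(x*z - y^2 - 2*y) dy = (-2*y - 2) dy, which multiplied by dx ∧ dz gives (2*y + 2) dx ∧ dy ∧ dz
Collecting like 3-forms: d(omega) = (3*x + 3*y + 2) dx ∧ dy ∧ dz.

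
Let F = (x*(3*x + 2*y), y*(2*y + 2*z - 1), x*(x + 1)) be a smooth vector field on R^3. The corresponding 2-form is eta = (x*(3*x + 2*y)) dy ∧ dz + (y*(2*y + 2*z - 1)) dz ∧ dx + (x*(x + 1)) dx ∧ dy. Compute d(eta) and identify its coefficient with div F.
d(eta) = (6*x + 6*y + 2*z - 1) dx ∧ dy ∧ dz; div F = 6*x + 6*y + 2*z - 1

For a 2-form in R^3 of the form above, applying d gives a 3-form with coefficient ∂P/∂x + ∂Q/∂y + ∂R/∂z:
  ∂P/∂x = 6*x + 2*y
  ∂Q/∂y = 4*y + 2*z - 1
  ∂R/∂z = 0
Sum = 6*x + 6*y + 2*z - 1, which is exactly div F.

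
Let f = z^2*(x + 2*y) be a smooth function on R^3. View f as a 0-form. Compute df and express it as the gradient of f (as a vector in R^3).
df = (z^2) dx + (2*z^2) dy + (2*z*(x + 2*y)) dz; grad f = (z^2, 2*z^2, 2*z*(x + 2*y))

For a 0-form f, d f = (∂f/∂x) dx + (∂f/∂y) dy + (∂f/∂z) dz. The components of the vector representation are exactly the entries of grad f in Cartesian coordinates:
  ∂f/∂x = z^2
  ∂f/∂y = 2*z^2
  ∂f/∂z = 2*z*(x + 2*y).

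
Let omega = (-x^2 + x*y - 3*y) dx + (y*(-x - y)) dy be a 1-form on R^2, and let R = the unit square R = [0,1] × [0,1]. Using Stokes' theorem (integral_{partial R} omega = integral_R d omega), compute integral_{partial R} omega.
integral_(partial R) omega = 2

Stokes: integral_partial_R omega = integral_R d omega with d omega = (∂Q/∂x - ∂P/∂y) dx ∧ dy.
  ∂Q/∂x = -y
  ∂P/∂y = x - 3
  integrand = ∂Q/∂x - ∂P/∂y = -x - y + 3.
Integrating over R: integral_0^1 integral_0^1 (-x - y + 3) dx dy = 2.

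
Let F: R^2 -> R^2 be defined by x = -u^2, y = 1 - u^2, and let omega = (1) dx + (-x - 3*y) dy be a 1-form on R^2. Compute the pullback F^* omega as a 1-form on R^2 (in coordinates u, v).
F^* omega = (-8*u^3 + 4*u) du

Using F^*(f dg) = (f ∘ F) d(g ∘ F), substitute each coordinate x_i by F_i(u, v) in f_i, and replace dx_i by d F_i = (∂F_i/∂u) du + (∂F_i/∂v) dv.
  For the x component: f_1(F) = 1; d F_1 = (-2*u) du + (0) dv
  For the y component: f_2(F) = 4*u^2 - 3; d F_2 = (-2*u) du + (0) dv
Combining and collecting du, dv coefficients:
  coeff of du: -8*u^3 + 4*u
  coeff of dv: 0
F^* omega = (-8*u^3 + 4*u) du.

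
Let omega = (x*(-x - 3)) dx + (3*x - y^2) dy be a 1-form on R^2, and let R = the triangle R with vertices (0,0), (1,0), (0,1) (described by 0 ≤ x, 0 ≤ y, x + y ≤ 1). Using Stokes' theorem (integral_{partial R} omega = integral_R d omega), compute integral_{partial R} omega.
integral_(partial R) omega = 3/2

Stokes: integral_partial_R omega = integral_R d omega with d omega = (∂Q/∂x - ∂P/∂y) dx ∧ dy.
  ∂Q/∂x = 3
  ∂P/∂y = 0
  integrand = ∂Q/∂x - ∂P/∂y = 3.
Integrating over R: integral_0^1 integral_0^{1-x} (3) dy dx = 3/2.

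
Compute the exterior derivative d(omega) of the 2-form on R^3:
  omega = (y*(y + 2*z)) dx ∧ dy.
d(omega) = (2*y) dx ∧ dy ∧ dz

For a 2-form omega = sum_{i<j} g_{ij} dx_i ∧ dx_j, the exterior derivative is
  d(omega) = sum_{i<j} d(g_{ij}) ∧ dx_i ∧ dx_j = sum_{i<j, k} (∂g_{ij}/∂x_k) dx_k ∧ dx_i ∧ dx_j.
Expand each term, using dx_k ∧ dx_i ∧ dx_j = sgn(permutation) dx_{(a)} ∧ dx_{(b)} ∧ dx_{(c)} with (a < b < c) sorted:
  d(y*(y + 2*z)) includes (∂/∂z)(y*(y + 2*z)) dz = (2*y) dz, which multiplied by dx ∧ dy gives (2*y) dx ∧ dy ∧ dz
Collecting like 3-forms: d(omega) = (2*y) dx ∧ dy ∧ dz.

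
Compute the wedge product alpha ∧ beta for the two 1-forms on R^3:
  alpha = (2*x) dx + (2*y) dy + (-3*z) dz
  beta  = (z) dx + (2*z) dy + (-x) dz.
alpha ∧ beta = (2*z*(2*x - y)) dx ∧ dy + (-2*x^2 + 3*z^2) dx ∧ dz + (-2*x*y + 6*z^2) dy ∧ dz

Distribute the wedge, using dx_i ∧ dx_j = -dx_j ∧ dx_i and dx_i ∧ dx_i = 0. For each pair (i, j) with i < j, the coefficient of dx_i ∧ dx_j in alpha ∧ beta is (alpha_i * beta_j - alpha_j * beta_i). Collecting: alpha ∧ beta = (2*z*(2*x - y)) dx ∧ dy + (-2*x^2 + 3*z^2) dx ∧ dz + (-2*x*y + 6*z^2) dy ∧ dz.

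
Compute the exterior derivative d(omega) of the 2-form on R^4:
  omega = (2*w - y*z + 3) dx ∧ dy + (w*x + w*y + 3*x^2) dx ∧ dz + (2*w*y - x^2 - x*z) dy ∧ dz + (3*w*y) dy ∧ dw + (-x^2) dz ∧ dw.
d(omega) = (-w - 2*x - y - z) dx ∧ dy ∧ dz + (2) dx ∧ dy ∧ dw + (-x + y) dx ∧ dz ∧ dw + (2*y) dy ∧ dz ∧ dw

For a 2-form omega = sum_{i<j} g_{ij} dx_i ∧ dx_j, the exterior derivative is
  d(omega) = sum_{i<j} d(g_{ij}) ∧ dx_i ∧ dx_j = sum_{i<j, k} (∂g_{ij}/∂x_k) dx_k ∧ dx_i ∧ dx_j.
Expand each term, using dx_k ∧ dx_i ∧ dx_j = sgn(permutation) dx_{(a)} ∧ dx_{(b)} ∧ dx_{(c)} with (a < b < c) sorted:
  d(2*w - y*z + 3) includes (∂/∂z)(2*w - y*z + 3) dz = (-y) dz, which multiplied by dx ∧ dy gives (-y) dx ∧ dy ∧ dz
  d(2*w - y*z + 3) includes (∂/∂w)(2*w - y*z + 3) dw = (2) dw, which multiplied by dx ∧ dy gives (2) dx ∧ dy ∧ dw
  d(w*x + w*y + 3*x^2) includes (∂/∂y)(w*x + w*y + 3*x^2) dy = (w) dy, which multiplied by dx ∧ dz gives (-w) dx ∧ dy ∧ dz
  d(w*x + w*y + 3*x^2) includes (∂/∂w)(w*x + w*y + 3*x^2) dw = (x + y) dw, which multiplied by dx ∧ dz gives (x + y) dx ∧ dz ∧ dw
  d(2*w*y - x^2 - x*z) includes (∂/∂x)(2*w*y - x^2 - x*z) dx = (-2*x - z) dx, which multiplied by dy ∧ dz gives (-2*x - z) dx ∧ dy ∧ dz
  d(2*w*y - x^2 - x*z) includes (∂/∂w)(2*w*y - x^2 - x*z) dw = (2*y) dw, which multiplied by dy ∧ dz gives (2*y) dy ∧ dz ∧ dw
  d(-x^2) includes (∂/∂x)(-x^2) dx = (-2*x) dx, which multiplied by dz ∧ dw gives (-2*x) dx ∧ dz ∧ dw
Collecting like 3-forms: d(omega) = (-w - 2*x - y - z) dx ∧ dy ∧ dz + (2) dx ∧ dy ∧ dw + (-x + y) dx ∧ dz ∧ dw + (2*y) dy ∧ dz ∧ dw.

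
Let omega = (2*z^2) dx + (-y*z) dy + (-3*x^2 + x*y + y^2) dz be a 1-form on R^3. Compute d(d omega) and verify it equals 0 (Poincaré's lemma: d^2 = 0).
d(d omega) = 0

Step 1: d omega = sum_{i<j} (∂f_j/∂x_i - ∂f_i/∂x_j) dx_i ∧ dx_j:
  coeff of dx ∧ dy: 0
  coeff of dx ∧ dz: -6*x + y - 4*z
  coeff of dy ∧ dz: x + 3*y
Step 2: Apply d again to each 2-form coefficient. The only possible 3-form in R^3 is dx ∧ dy ∧ dz, with coefficient
  ∂(coeff of dy∧dz)/∂x - ∂(coeff of dx∧dz)/∂y + ∂(coeff of dx∧dy)/∂z
  = ∂/∂x (x + 3*y) - ∂/∂y (-6*x + y - 4*z) + ∂/∂z (0).
Each of these terms simplifies to sums of mixed partials that cancel in pairs. The result is 0 (by equality of mixed partials for smooth functions — Schwarz / Clairaut).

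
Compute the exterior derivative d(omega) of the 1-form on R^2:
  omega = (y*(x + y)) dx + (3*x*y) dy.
d(omega) = (-x + y) dx ∧ dy

For a 1-form omega = sum_i f_i dx_i, the exterior derivative is
  d(omega) = sum_{i < j} (∂f_j/∂x_i - ∂f_i/∂x_j) dx_i ∧ dx_j.
  coefficient of dx ∧ dy: ∂f_2/∂x - ∂f_1/∂y = ∂(3*x*y)/∂x - ∂(y*(x + y))/∂y = -x + y
Assembling: d(omega) = (-x + y) dx ∧ dy.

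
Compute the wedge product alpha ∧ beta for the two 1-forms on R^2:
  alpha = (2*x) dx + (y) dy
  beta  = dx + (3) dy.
alpha ∧ beta = (6*x - y) dx ∧ dy

Distribute the wedge, using dx_i ∧ dx_j = -dx_j ∧ dx_i and dx_i ∧ dx_i = 0. For each pair (i, j) with i < j, the coefficient of dx_i ∧ dx_j in alpha ∧ beta is (alpha_i * beta_j - alpha_j * beta_i). Collecting: alpha ∧ beta = (6*x - y) dx ∧ dy.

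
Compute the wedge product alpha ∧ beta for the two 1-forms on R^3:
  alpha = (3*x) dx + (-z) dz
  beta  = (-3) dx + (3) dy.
alpha ∧ beta = (9*x) dx ∧ dy + (-3*z) dx ∧ dz + (3*z) dy ∧ dz

Distribute the wedge, using dx_i ∧ dx_j = -dx_j ∧ dx_i and dx_i ∧ dx_i = 0. For each pair (i, j) with i < j, the coefficient of dx_i ∧ dx_j in alpha ∧ beta is (alpha_i * beta_j - alpha_j * beta_i). Collecting: alpha ∧ beta = (9*x) dx ∧ dy + (-3*z) dx ∧ dz + (3*z) dy ∧ dz.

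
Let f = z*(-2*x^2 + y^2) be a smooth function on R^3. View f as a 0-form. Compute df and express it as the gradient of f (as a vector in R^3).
df = (-4*x*z) dx + (2*y*z) dy + (-2*x^2 + y^2) dz; grad f = (-4*x*z, 2*y*z, -2*x^2 + y^2)

For a 0-form f, d f = (∂f/∂x) dx + (∂f/∂y) dy + (∂f/∂z) dz. The components of the vector representation are exactly the entries of grad f in Cartesian coordinates:
  ∂f/∂x = -4*x*z
  ∂f/∂y = 2*y*z
  ∂f/∂z = -2*x^2 + y^2.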